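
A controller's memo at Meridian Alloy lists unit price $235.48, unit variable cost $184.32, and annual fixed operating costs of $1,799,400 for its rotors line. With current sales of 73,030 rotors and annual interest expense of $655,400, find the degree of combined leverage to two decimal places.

Total contribution margin = 73,030 × $51.16 = $3,736,214.80.
Subtracting fixed costs: EBIT = $3,736,214.80 − $1,799,400 = $1,936,814.80. Interest = $655,400.00, so EBIT − I = $1,281,414.80.
DCL = contribution ÷ (EBIT − I) = $3,736,214.80 ÷ $1,281,414.80 = 2.9157.

2.92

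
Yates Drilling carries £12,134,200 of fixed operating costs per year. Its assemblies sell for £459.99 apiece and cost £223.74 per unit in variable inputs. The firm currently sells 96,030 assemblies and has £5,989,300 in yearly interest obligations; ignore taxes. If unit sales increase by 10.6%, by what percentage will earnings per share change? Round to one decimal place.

+52.7%

Contribution at this volume is 96,030 × £236.25 = £22,687,087.50.
Subtracting fixed costs: EBIT = £22,687,087.50 − £12,134,200 = £10,552,887.50.
Interest = £5,989,300.00, so EBIT − I = £4,563,587.50.
Degree of combined leverage = contribution ÷ (EBIT − I) = £22,687,087.50 ÷ £4,563,587.50 = 4.9713.
EPS therefore changes by 4.9713 × (+10.6%) = +52.7%.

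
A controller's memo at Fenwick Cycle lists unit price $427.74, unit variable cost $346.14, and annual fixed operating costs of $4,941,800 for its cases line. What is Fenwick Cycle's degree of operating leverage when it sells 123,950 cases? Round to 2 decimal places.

1.96

Contribution at this volume is 123,950 × $81.60 = $10,114,320.00.
EBIT = $10,114,320.00 − $4,941,800 = $5,172,520.00.
Degree of operating leverage = $10,114,320.00 / $5,172,520.00 = 1.9554.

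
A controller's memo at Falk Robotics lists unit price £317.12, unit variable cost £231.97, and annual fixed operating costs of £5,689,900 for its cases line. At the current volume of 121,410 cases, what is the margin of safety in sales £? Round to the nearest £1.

£17,310,922

Each unit contributes £317.12 − £231.97 = £85.15. Break-even units = £5,689,900 ÷ £85.15 = 66,822.08; break-even revenue = 66,822.08 × £317.12 = £21,190,617.59.
Actual sales revenue = 121,410 × £317.12 = £38,501,539.20.
Margin of safety = £38,501,539.20 − £21,190,617.59 = £17,310,922.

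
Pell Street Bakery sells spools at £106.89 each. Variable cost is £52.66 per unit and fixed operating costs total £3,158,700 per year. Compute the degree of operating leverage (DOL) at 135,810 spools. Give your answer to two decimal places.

1.75

Total contribution margin = 135,810 × £54.23 = £7,364,976.30.
EBIT = £7,364,976.30 − £3,158,700 = £4,206,276.30.
Degree of operating leverage = £7,364,976.30 / £4,206,276.30 = 1.7509.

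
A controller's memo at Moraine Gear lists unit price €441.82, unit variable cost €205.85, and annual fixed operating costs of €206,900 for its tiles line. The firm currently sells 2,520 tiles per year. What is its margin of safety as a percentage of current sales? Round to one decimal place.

65.2%

Contribution margin per unit = €441.82 − €205.85 = €235.97. Break-even units = €206,900 ÷ €235.97 = 876.81; break-even revenue = 876.81 × €441.82 = €387,390.59.
Current sales = 2,520 × €441.82 = €1,113,386.40.
Margin of safety = (€1,113,386.40 − €387,390.59) ÷ €1,113,386.40 = 65.2%.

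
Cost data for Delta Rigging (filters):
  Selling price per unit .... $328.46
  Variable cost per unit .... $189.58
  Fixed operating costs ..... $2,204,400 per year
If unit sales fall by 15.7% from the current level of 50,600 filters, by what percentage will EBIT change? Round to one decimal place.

Contribution at this volume is 50,600 × $138.88 = $7,027,328.00.
EBIT = $7,027,328.00 − $2,204,400 = $4,822,928.00.
Degree of operating leverage = $7,027,328.00 / $4,822,928.00 = 1.4571.
So EBIT moves 1.4571 × (-15.7%) = -22.9%.

-22.9%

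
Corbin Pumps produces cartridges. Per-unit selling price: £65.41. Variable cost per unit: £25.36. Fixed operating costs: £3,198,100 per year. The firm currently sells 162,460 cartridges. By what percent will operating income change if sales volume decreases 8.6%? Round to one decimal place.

-16.9%

At 162,460 units, contribution = 162,460 × £40.05 = £6,506,523.00.
Subtracting fixed costs: EBIT = £6,506,523.00 − £3,198,100 = £3,308,423.00.
Degree of operating leverage = £6,506,523.00 / £3,308,423.00 = 1.9667.
%ΔEBIT = DOL × %ΔSales = 1.9667 × -8.6% = -16.9%.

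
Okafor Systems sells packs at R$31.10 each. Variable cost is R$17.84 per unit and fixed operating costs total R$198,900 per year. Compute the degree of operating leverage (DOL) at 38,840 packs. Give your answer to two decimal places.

Contribution at this volume is 38,840 × R$13.26 = R$515,018.40.
Operating income = contribution − fixed costs = R$515,018.40 − R$198,900 = R$316,118.40.
So DOL = total CM / EBIT = R$515,018.40 / R$316,118.40 = 1.6292.

1.63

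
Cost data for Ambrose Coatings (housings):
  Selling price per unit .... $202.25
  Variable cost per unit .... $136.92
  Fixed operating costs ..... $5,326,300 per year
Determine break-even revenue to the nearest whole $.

$16,489,273

Contribution margin per unit = $202.25 − $136.92 = $65.33, a CM ratio of $65.33 ÷ $202.25 = 0.3230.
Break-even revenue = fixed costs × price ÷ CM = $5,326,300 × $202.25 ÷ $65.33 = $16,489,273.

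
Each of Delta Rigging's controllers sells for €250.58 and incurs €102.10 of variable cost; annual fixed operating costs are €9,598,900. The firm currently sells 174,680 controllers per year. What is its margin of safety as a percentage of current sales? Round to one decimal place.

63.0%

Each unit contributes €250.58 − €102.10 = €148.48. Break-even units = €9,598,900 ÷ €148.48 = 64,647.76; break-even revenue = 64,647.76 × €250.58 = €16,199,436.71.
Actual sales revenue = 174,680 × €250.58 = €43,771,314.40.
Margin of safety = (€43,771,314.40 − €16,199,436.71) ÷ €43,771,314.40 = 63.0%.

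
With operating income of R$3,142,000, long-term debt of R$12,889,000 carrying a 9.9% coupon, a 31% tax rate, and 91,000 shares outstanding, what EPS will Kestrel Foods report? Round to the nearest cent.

R$14.15

Interest = R$1,276,011.00, so EBT = R$3,142,000 − R$1,276,011.00 = R$1,865,989.00.
After tax at 31%: net income = R$1,865,989.00 × 0.69 = R$1,287,532.41.
EPS = R$1,287,532.41 ÷ 91,000 = R$14.15.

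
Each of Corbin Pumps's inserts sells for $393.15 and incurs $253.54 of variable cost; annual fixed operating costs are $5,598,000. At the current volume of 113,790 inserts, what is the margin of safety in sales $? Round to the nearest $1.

$28,972,240

Contribution margin per unit = $393.15 − $253.54 = $139.61. Break-even units = $5,598,000 ÷ $139.61 = 40,097.41; break-even revenue = 40,097.41 × $393.15 = $15,764,298.40.
Current sales = 113,790 × $393.15 = $44,736,538.50.
Margin of safety = $44,736,538.50 − $15,764,298.40 = $28,972,240.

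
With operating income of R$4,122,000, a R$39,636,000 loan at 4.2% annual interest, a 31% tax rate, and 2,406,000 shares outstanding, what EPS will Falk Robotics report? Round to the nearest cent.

Pre-tax income = R$4,122,000 − R$1,664,712.00 = R$2,457,288.00.
After tax at 31%: net income = R$2,457,288.00 × 0.69 = R$1,695,528.72.
Per share: R$1,695,528.72 / 2,406,000 shares = R$0.70.

R$0.70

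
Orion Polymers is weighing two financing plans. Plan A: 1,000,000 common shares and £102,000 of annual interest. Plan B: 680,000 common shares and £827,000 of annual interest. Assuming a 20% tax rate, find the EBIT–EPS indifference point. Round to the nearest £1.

£2,367,625

Set EPS_A = EPS_B: (EBIT − £102,000)(1 − 0.20) ÷ 1,000,000 = (EBIT − £827,000)(1 − 0.20) ÷ 680,000.
Cancelling (1 − t) and cross-multiplying: 680,000·(EBIT − 102,000) = 1,000,000·(EBIT − 827,000).
Solving, EBIT = (827,000·1,000,000 − 102,000·680,000) / (1,000,000 − 680,000) = 757,640,000,000 / 320,000 = 2,367,625.00.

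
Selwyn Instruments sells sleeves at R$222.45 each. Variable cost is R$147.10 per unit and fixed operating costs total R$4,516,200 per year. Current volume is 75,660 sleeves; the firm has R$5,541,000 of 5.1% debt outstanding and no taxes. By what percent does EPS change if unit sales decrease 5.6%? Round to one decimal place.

-35.4%

At 75,660 units, contribution = 75,660 × R$75.35 = R$5,700,981.00.
EBIT = R$5,700,981.00 − R$4,516,200 = R$1,184,781.00.
After interest of R$282,591.00, pre-tax earnings = R$902,190.00.
Degree of combined leverage = contribution ÷ (EBIT − I) = R$5,700,981.00 ÷ R$902,190.00 = 6.3190.
EPS therefore changes by 6.3190 × (-5.6%) = -35.4%.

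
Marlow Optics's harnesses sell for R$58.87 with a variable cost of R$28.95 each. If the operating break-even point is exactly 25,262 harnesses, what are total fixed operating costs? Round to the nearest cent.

R$755,839.04

Contribution margin per unit = R$58.87 − R$28.95 = R$29.92.
Since BE = FC / CM, FC = 25,262 × R$29.92 = R$755,839.04.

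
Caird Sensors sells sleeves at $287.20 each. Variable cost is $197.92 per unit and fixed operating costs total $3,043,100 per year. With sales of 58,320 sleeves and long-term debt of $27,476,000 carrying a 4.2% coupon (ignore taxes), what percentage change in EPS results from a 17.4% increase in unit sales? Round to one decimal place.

Total contribution margin = 58,320 × $89.28 = $5,206,809.60.
Subtracting fixed costs: EBIT = $5,206,809.60 − $3,043,100 = $2,163,709.60.
After interest of $1,153,992.00, pre-tax earnings = $1,009,717.60.
DCL = total CM / (EBIT − I) = $5,206,809.60 / $1,009,717.60 = 5.1567.
EPS therefore changes by 5.1567 × (+17.4%) = +89.7%.

+89.7%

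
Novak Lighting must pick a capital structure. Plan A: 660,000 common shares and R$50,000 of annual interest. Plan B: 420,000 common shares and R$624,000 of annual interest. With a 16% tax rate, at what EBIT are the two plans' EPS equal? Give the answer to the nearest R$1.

R$1,628,500

At indifference, (EBIT − 50,000)(1 − t)/660,000 = (EBIT − 624,000)(1 − t)/420,000.
The (1 − t) factor cancels: (EBIT − 50,000) × 420,000 = (EBIT − 624,000) × 660,000.
EBIT × (660,000 − 420,000) = 624,000 × 660,000 − 50,000 × 420,000 = 390,840,000,000, so EBIT = 390,840,000,000 ÷ 240,000 = 1,628,500.00.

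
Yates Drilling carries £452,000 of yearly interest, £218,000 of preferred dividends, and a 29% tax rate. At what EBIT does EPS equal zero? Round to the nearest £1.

£759,042

Preferred dividends are paid after tax, so their pre-tax equivalent is £218,000 ÷ (1 − 0.29) = £307,042.25.
Financial break-even EBIT = interest + D_p ÷ (1 − t) = £452,000 + £307,042.25 = £759,042.25.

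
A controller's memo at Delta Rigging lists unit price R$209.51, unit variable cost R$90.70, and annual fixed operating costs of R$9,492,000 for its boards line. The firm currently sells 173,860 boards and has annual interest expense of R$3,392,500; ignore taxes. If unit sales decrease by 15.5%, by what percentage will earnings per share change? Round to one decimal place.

At 173,860 units, contribution = 173,860 × R$118.81 = R$20,656,306.60.
Operating income = contribution − fixed costs = R$20,656,306.60 − R$9,492,000 = R$11,164,306.60.
Interest = R$3,392,500.00, so EBIT − I = R$7,771,806.60.
DCL = total CM / (EBIT − I) = R$20,656,306.60 / R$7,771,806.60 = 2.6579.
EPS therefore changes by 2.6579 × (-15.5%) = -41.2%.

-41.2%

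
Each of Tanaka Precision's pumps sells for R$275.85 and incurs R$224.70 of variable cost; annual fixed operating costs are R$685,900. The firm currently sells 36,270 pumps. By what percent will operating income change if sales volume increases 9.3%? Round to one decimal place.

+14.8%

Contribution at this volume is 36,270 × R$51.15 = R$1,855,210.50.
Subtracting fixed costs: EBIT = R$1,855,210.50 − R$685,900 = R$1,169,310.50.
Degree of operating leverage = R$1,855,210.50 / R$1,169,310.50 = 1.5866.
Operating income changes by 1.5866 × +9.3% = +14.8%.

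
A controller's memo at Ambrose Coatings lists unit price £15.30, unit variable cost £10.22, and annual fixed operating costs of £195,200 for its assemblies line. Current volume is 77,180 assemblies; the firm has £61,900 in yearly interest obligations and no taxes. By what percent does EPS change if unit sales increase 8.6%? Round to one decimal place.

+25.0%

Total contribution margin = 77,180 × £5.08 = £392,074.40.
Operating income = contribution − fixed costs = £392,074.40 − £195,200 = £196,874.40.
Interest = £61,900.00, so EBIT − I = £134,974.40.
Degree of combined leverage = contribution ÷ (EBIT − I) = £392,074.40 ÷ £134,974.40 = 2.9048.
%ΔEPS = DCL × %ΔSales = 2.9048 × +8.6% = +25.0%.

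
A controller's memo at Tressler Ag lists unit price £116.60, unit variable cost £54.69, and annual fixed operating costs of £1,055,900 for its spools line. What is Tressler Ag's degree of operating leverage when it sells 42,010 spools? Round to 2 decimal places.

1.68

At 42,010 units, contribution = 42,010 × £61.91 = £2,600,839.10.
Subtracting fixed costs: EBIT = £2,600,839.10 − £1,055,900 = £1,544,939.10.
DOL = contribution ÷ EBIT = £2,600,839.10 ÷ £1,544,939.10 = 1.6835.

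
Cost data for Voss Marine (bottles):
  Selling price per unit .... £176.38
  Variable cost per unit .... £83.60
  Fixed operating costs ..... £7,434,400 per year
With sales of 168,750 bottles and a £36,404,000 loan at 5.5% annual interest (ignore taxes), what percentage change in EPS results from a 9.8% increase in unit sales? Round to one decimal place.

Contribution at this volume is 168,750 × £92.78 = £15,656,625.00.
EBIT = £15,656,625.00 − £7,434,400 = £8,222,225.00.
Interest = £2,002,220.00, so EBIT − I = £6,220,005.00.
Degree of combined leverage = contribution ÷ (EBIT − I) = £15,656,625.00 ÷ £6,220,005.00 = 2.5171.
%ΔEPS = DCL × %ΔSales = 2.5171 × +9.8% = +24.7%.

+24.7%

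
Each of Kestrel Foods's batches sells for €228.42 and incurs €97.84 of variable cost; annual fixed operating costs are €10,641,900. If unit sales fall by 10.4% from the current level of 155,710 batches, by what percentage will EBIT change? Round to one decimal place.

-21.8%

At 155,710 units, contribution = 155,710 × €130.58 = €20,332,611.80.
Operating income = contribution − fixed costs = €20,332,611.80 − €10,641,900 = €9,690,711.80.
So DOL = total CM / EBIT = €20,332,611.80 / €9,690,711.80 = 2.0982.
%ΔEBIT = DOL × %ΔSales = 2.0982 × -10.4% = -21.8%.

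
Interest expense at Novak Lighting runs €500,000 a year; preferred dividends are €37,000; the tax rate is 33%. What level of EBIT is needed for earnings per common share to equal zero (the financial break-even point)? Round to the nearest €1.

Grossing the preferred dividend up to pre-tax terms: €37,000 / (1 − 0.33) = €55,223.88.
Financial break-even EBIT = interest + D_p ÷ (1 − t) = €500,000 + €55,223.88 = €555,223.88.

€555,224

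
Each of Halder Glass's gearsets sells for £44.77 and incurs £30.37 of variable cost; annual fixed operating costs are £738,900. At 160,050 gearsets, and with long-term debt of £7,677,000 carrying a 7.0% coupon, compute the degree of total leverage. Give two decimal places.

Contribution at this volume is 160,050 × £14.40 = £2,304,720.00.
EBIT = £2,304,720.00 − £738,900 = £1,565,820.00. Interest = £537,390.00.
DOL = £2,304,720.00 ÷ £1,565,820.00 = 1.4719; DFL = £1,565,820.00 ÷ £1,028,430.00 = 1.5225.
DCL = DOL × DFL = 1.4719 × 1.5225 = 2.2410.

2.24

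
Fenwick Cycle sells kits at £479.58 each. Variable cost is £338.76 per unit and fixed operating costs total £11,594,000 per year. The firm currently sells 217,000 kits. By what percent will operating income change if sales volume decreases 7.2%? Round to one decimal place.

At 217,000 units, contribution = 217,000 × £140.82 = £30,557,940.00.
Operating income = contribution − fixed costs = £30,557,940.00 − £11,594,000 = £18,963,940.00.
So DOL = total CM / EBIT = £30,557,940.00 / £18,963,940.00 = 1.6114.
So EBIT moves 1.6114 × (-7.2%) = -11.6%.

-11.6%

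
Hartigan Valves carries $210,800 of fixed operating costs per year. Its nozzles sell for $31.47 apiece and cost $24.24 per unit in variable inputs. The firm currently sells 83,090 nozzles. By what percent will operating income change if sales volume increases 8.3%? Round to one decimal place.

Total contribution margin = 83,090 × $7.23 = $600,740.70.
Subtracting fixed costs: EBIT = $600,740.70 − $210,800 = $389,940.70.
Degree of operating leverage = $600,740.70 / $389,940.70 = 1.5406.
%ΔEBIT = DOL × %ΔSales = 1.5406 × +8.3% = +12.8%.

+12.8%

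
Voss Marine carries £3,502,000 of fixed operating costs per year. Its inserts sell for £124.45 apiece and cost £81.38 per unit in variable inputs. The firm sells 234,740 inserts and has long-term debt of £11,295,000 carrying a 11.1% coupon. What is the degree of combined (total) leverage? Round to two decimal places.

Contribution at this volume is 234,740 × £43.07 = £10,110,251.80.
Subtracting fixed costs: EBIT = £10,110,251.80 − £3,502,000 = £6,608,251.80. Interest = £1,253,745.00, so EBIT − I = £5,354,506.80.
Degree of total leverage = total CM / (EBIT − interest) = £10,110,251.80 / £5,354,506.80 = 1.8882.

1.89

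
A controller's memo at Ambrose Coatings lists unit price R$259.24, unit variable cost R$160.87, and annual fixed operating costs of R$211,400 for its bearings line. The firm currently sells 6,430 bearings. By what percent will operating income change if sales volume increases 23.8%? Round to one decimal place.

At 6,430 units, contribution = 6,430 × R$98.37 = R$632,519.10.
EBIT = R$632,519.10 − R$211,400 = R$421,119.10.
Degree of operating leverage = R$632,519.10 / R$421,119.10 = 1.5020.
Operating income changes by 1.5020 × +23.8% = +35.7%.

+35.7%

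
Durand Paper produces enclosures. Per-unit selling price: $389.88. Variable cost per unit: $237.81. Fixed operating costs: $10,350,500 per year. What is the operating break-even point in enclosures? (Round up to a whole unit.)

Contribution margin per unit = $389.88 − $237.81 = $152.07.
Break-even volume = fixed costs ÷ CM per unit = $10,350,500 ÷ $152.07 = 68,064.05, so 68,065 enclosures.

68,065 enclosures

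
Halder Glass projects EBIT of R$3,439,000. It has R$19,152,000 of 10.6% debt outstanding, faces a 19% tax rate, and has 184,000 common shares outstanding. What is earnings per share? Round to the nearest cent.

Pre-tax income = R$3,439,000 − R$2,030,112.00 = R$1,408,888.00.
After tax at 19%: net income = R$1,408,888.00 × 0.81 = R$1,141,199.28.
Per share: R$1,141,199.28 / 184,000 shares = R$6.20.

R$6.20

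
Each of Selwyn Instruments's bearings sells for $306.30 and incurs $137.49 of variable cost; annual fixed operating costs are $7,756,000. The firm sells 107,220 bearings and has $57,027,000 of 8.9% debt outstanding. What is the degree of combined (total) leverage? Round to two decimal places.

Contribution at this volume is 107,220 × $168.81 = $18,099,808.20.
Subtracting fixed costs: EBIT = $18,099,808.20 − $7,756,000 = $10,343,808.20. Interest = $5,075,403.00, so EBIT − I = $5,268,405.20.
DCL = contribution ÷ (EBIT − I) = $18,099,808.20 ÷ $5,268,405.20 = 3.4355.

3.44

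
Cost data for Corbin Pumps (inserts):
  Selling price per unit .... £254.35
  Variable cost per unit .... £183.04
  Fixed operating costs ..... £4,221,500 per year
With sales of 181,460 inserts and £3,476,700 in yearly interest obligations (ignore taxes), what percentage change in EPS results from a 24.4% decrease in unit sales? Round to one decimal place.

Contribution at this volume is 181,460 × £71.31 = £12,939,912.60.
Operating income = contribution − fixed costs = £12,939,912.60 − £4,221,500 = £8,718,412.60.
After interest of £3,476,700.00, pre-tax earnings = £5,241,712.60.
Degree of combined leverage = contribution ÷ (EBIT − I) = £12,939,912.60 ÷ £5,241,712.60 = 2.4686.
EPS therefore changes by 2.4686 × (-24.4%) = -60.2%.

-60.2%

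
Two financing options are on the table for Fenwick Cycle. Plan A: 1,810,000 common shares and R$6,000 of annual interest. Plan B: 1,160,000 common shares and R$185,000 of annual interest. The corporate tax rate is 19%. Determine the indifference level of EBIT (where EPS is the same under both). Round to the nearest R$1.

At indifference, (EBIT − 6,000)(1 − t)/1,810,000 = (EBIT − 185,000)(1 − t)/1,160,000.
The (1 − t) factor cancels: (EBIT − 6,000) × 1,160,000 = (EBIT − 185,000) × 1,810,000.
Solving, EBIT = (185,000·1,810,000 − 6,000·1,160,000) / (1,810,000 − 1,160,000) = 327,890,000,000 / 650,000 = 504,446.15.

R$504,446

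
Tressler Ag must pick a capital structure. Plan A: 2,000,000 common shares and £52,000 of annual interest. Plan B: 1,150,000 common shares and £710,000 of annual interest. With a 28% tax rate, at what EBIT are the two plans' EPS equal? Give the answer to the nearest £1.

£1,600,235

Set EPS_A = EPS_B: (EBIT − £52,000)(1 − 0.28) ÷ 2,000,000 = (EBIT − £710,000)(1 − 0.28) ÷ 1,150,000.
Cancelling (1 − t) and cross-multiplying: 1,150,000·(EBIT − 52,000) = 2,000,000·(EBIT − 710,000).
EBIT × (2,000,000 − 1,150,000) = 710,000 × 2,000,000 − 52,000 × 1,150,000 = 1,360,200,000,000, so EBIT = 1,360,200,000,000 ÷ 850,000 = 1,600,235.29.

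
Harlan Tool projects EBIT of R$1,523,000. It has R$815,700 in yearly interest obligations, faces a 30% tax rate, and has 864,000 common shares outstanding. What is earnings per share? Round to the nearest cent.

R$0.57

Interest = R$815,700.00, so EBT = R$1,523,000 − R$815,700.00 = R$707,300.00.
After tax at 30%: net income = R$707,300.00 × 0.70 = R$495,110.00.
Per share: R$495,110.00 / 864,000 shares = R$0.57.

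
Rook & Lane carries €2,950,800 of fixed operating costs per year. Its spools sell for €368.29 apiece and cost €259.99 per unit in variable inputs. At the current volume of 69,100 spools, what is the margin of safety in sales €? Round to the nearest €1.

€15,414,212

Contribution margin per unit = €368.29 − €259.99 = €108.30. Break-even units = €2,950,800 ÷ €108.30 = 27,246.54; break-even revenue = 27,246.54 × €368.29 = €10,034,627.26.
Actual sales revenue = 69,100 × €368.29 = €25,448,839.00.
Margin of safety = €25,448,839.00 − €10,034,627.26 = €15,414,212.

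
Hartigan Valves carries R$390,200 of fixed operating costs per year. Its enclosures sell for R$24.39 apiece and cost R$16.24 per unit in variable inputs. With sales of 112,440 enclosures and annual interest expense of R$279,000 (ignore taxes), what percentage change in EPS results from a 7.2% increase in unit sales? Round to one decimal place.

+26.7%

Total contribution margin = 112,440 × R$8.15 = R$916,386.00.
EBIT = R$916,386.00 − R$390,200 = R$526,186.00.
After interest of R$279,000.00, pre-tax earnings = R$247,186.00.
DCL = total CM / (EBIT − I) = R$916,386.00 / R$247,186.00 = 3.7073.
EPS therefore changes by 3.7073 × (+7.2%) = +26.7%.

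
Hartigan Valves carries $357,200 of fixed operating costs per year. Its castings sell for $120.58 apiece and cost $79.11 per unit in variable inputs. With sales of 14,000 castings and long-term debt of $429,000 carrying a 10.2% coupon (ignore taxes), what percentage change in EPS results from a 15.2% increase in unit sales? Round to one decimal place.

+49.1%

At 14,000 units, contribution = 14,000 × $41.47 = $580,580.00.
Subtracting fixed costs: EBIT = $580,580.00 − $357,200 = $223,380.00.
After interest of $43,758.00, pre-tax earnings = $179,622.00.
DCL = total CM / (EBIT − I) = $580,580.00 / $179,622.00 = 3.2322.
EPS therefore changes by 3.2322 × (+15.2%) = +49.1%.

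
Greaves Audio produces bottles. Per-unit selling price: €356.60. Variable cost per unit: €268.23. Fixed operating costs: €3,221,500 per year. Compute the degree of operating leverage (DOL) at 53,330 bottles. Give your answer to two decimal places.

3.16

At 53,330 units, contribution = 53,330 × €88.37 = €4,712,772.10.
Operating income = contribution − fixed costs = €4,712,772.10 − €3,221,500 = €1,491,272.10.
DOL = contribution ÷ EBIT = €4,712,772.10 ÷ €1,491,272.10 = 3.1602.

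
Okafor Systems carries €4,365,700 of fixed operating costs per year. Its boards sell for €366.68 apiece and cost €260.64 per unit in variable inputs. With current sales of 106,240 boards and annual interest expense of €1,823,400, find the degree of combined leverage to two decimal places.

2.22

Contribution at this volume is 106,240 × €106.04 = €11,265,689.60.
Operating income = contribution − fixed costs = €11,265,689.60 − €4,365,700 = €6,899,989.60. Interest = €1,823,400.00.
DOL = €11,265,689.60 ÷ €6,899,989.60 = 1.6327; DFL = €6,899,989.60 ÷ €5,076,589.60 = 1.3592.
DCL = DOL × DFL = 1.6327 × 1.3592 = 2.2192.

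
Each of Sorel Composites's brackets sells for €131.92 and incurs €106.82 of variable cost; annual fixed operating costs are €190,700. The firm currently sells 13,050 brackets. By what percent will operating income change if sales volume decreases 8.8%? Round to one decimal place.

-21.1%

Contribution at this volume is 13,050 × €25.10 = €327,555.00.
Operating income = contribution − fixed costs = €327,555.00 − €190,700 = €136,855.00.
DOL = contribution ÷ EBIT = €327,555.00 ÷ €136,855.00 = 2.3934.
So EBIT moves 2.3934 × (-8.8%) = -21.1%.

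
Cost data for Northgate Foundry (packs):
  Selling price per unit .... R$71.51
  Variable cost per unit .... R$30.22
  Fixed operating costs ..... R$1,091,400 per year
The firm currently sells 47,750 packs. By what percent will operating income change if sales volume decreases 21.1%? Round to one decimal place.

Contribution at this volume is 47,750 × R$41.29 = R$1,971,597.50.
Operating income = contribution − fixed costs = R$1,971,597.50 − R$1,091,400 = R$880,197.50.
Degree of operating leverage = R$1,971,597.50 / R$880,197.50 = 2.2399.
So EBIT moves 2.2399 × (-21.1%) = -47.3%.

-47.3%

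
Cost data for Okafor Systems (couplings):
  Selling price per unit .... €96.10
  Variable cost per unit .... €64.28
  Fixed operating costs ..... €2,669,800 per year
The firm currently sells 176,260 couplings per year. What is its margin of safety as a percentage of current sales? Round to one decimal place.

Each unit contributes €96.10 − €64.28 = €31.82. Break-even units = €2,669,800 ÷ €31.82 = 83,903.21; break-even revenue = 83,903.21 × €96.10 = €8,063,098.05.
Actual sales revenue = 176,260 × €96.10 = €16,938,586.00.
Margin of safety = (€16,938,586.00 − €8,063,098.05) ÷ €16,938,586.00 = 52.4%.

52.4%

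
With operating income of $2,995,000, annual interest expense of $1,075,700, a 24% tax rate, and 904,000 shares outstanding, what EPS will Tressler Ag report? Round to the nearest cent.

$1.61

Interest = $1,075,700.00, so EBT = $2,995,000 − $1,075,700.00 = $1,919,300.00.
After tax at 24%: net income = $1,919,300.00 × 0.76 = $1,458,668.00.
Per share: $1,458,668.00 / 904,000 shares = $1.61.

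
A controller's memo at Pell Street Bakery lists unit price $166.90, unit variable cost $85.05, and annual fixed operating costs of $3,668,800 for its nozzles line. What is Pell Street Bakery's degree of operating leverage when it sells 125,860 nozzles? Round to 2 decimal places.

At 125,860 units, contribution = 125,860 × $81.85 = $10,301,641.00.
EBIT = $10,301,641.00 − $3,668,800 = $6,632,841.00.
Degree of operating leverage = $10,301,641.00 / $6,632,841.00 = 1.5531.

1.55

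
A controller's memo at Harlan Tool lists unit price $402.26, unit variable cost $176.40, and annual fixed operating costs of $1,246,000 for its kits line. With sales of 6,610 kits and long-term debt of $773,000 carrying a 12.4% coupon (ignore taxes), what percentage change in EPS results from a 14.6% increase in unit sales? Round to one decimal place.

Total contribution margin = 6,610 × $225.86 = $1,492,934.60.
Operating income = contribution − fixed costs = $1,492,934.60 − $1,246,000 = $246,934.60.
Interest = $95,852.00, so EBIT − I = $151,082.60.
Degree of combined leverage = contribution ÷ (EBIT − I) = $1,492,934.60 ÷ $151,082.60 = 9.8816.
EPS therefore changes by 9.8816 × (+14.6%) = +144.3%.

+144.3%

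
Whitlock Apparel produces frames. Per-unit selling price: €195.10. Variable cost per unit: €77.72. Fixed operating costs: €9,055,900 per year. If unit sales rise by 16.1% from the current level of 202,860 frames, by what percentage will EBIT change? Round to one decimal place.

Contribution at this volume is 202,860 × €117.38 = €23,811,706.80.
Operating income = contribution − fixed costs = €23,811,706.80 − €9,055,900 = €14,755,806.80.
So DOL = total CM / EBIT = €23,811,706.80 / €14,755,806.80 = 1.6137.
Operating income changes by 1.6137 × +16.1% = +26.0%.

+26.0%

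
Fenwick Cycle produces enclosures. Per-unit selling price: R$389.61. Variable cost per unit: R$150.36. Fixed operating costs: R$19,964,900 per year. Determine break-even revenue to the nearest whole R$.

R$32,512,120

Contribution margin per unit = R$389.61 − R$150.36 = R$239.25, a CM ratio of R$239.25 ÷ R$389.61 = 0.6141.
Break-even sales = FC ÷ CM ratio = R$19,964,900 × R$389.61 / R$239.25 = R$32,512,120.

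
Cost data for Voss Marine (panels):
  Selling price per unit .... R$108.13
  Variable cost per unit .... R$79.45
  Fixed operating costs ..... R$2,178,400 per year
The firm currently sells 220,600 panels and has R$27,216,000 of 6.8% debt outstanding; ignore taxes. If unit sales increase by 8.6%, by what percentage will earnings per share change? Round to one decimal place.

+23.7%

Contribution at this volume is 220,600 × R$28.68 = R$6,326,808.00.
Subtracting fixed costs: EBIT = R$6,326,808.00 − R$2,178,400 = R$4,148,408.00.
After interest of R$1,850,688.00, pre-tax earnings = R$2,297,720.00.
DCL = total CM / (EBIT − I) = R$6,326,808.00 / R$2,297,720.00 = 2.7535.
%ΔEPS = DCL × %ΔSales = 2.7535 × +8.6% = +23.7%.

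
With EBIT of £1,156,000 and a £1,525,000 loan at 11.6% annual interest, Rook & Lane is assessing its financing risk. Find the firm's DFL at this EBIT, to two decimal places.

1.18

Annual interest charges come to £176,900.00.
DFL = EBIT ÷ (EBIT − I) = £1,156,000 ÷ (£1,156,000 − £176,900.00) = £1,156,000 ÷ £979,100.00 = 1.1807.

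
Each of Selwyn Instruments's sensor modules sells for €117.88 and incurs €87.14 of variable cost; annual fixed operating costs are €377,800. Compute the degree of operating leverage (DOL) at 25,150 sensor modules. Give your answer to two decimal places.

Total contribution margin = 25,150 × €30.74 = €773,111.00.
Subtracting fixed costs: EBIT = €773,111.00 − €377,800 = €395,311.00.
DOL = contribution ÷ EBIT = €773,111.00 ÷ €395,311.00 = 1.9557.

1.96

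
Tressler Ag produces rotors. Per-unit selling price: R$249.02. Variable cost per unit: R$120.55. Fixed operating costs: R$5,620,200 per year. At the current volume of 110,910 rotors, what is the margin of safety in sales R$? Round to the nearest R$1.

R$16,724,886

Contribution margin per unit = R$249.02 − R$120.55 = R$128.47. Break-even units = R$5,620,200 ÷ R$128.47 = 43,747.18; break-even revenue = 43,747.18 × R$249.02 = R$10,893,922.35.
Actual sales revenue = 110,910 × R$249.02 = R$27,618,808.20.
Margin of safety = R$27,618,808.20 − R$10,893,922.35 = R$16,724,886.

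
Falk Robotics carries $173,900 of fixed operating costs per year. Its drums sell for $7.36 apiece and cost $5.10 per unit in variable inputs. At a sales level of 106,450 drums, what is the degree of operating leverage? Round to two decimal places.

At 106,450 units, contribution = 106,450 × $2.26 = $240,577.00.
Subtracting fixed costs: EBIT = $240,577.00 − $173,900 = $66,677.00.
So DOL = total CM / EBIT = $240,577.00 / $66,677.00 = 3.6081.

3.61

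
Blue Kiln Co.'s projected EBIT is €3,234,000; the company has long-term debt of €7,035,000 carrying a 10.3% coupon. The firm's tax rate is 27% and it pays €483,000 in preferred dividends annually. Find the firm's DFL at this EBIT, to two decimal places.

Annual interest charges come to €724,605.00.
Preferred dividends grossed up pre-tax: €483,000 / (1 − 0.27) = €661,643.84.
DFL = EBIT ÷ [EBIT − I − D_p/(1−t)] = €3,234,000 ÷ [€3,234,000 − €724,605.00 − €661,643.84] = €3,234,000 ÷ €1,847,751.16 = 1.7502.

1.75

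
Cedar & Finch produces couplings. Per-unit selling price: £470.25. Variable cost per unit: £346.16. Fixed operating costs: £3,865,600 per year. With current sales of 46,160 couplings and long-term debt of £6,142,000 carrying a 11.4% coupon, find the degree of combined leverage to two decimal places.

4.93

Contribution at this volume is 46,160 × £124.09 = £5,727,994.40.
Operating income = contribution − fixed costs = £5,727,994.40 − £3,865,600 = £1,862,394.40. Interest = £700,188.00.
DOL = £5,727,994.40 ÷ £1,862,394.40 = 3.0756; DFL = £1,862,394.40 ÷ £1,162,206.40 = 1.6025.
DCL = DOL × DFL = 3.0756 × 1.6025 = 4.9286.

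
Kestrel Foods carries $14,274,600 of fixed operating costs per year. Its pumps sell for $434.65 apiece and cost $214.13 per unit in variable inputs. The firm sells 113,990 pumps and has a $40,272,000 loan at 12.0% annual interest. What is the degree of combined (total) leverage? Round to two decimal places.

4.17

At 113,990 units, contribution = 113,990 × $220.52 = $25,137,074.80.
Subtracting fixed costs: EBIT = $25,137,074.80 − $14,274,600 = $10,862,474.80. Interest = $4,832,640.00.
DOL = $25,137,074.80 ÷ $10,862,474.80 = 2.3141; DFL = $10,862,474.80 ÷ $6,029,834.80 = 1.8015.
DCL = DOL × DFL = 2.3141 × 1.8015 = 4.1689.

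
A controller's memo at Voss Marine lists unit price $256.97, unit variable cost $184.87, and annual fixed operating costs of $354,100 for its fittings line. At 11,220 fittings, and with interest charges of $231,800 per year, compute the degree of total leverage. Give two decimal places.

3.63

Contribution at this volume is 11,220 × $72.10 = $808,962.00.
EBIT = $808,962.00 − $354,100 = $454,862.00. Interest = $231,800.00.
DOL = $808,962.00 ÷ $454,862.00 = 1.7785; DFL = $454,862.00 ÷ $223,062.00 = 2.0392.
DCL = DOL × DFL = 1.7785 × 2.0392 = 3.6267.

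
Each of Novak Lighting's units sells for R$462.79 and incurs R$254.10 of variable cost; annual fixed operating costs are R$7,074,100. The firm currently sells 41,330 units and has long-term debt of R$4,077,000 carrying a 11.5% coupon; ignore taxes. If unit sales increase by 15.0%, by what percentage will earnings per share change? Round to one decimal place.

Contribution at this volume is 41,330 × R$208.69 = R$8,625,157.70.
Operating income = contribution − fixed costs = R$8,625,157.70 − R$7,074,100 = R$1,551,057.70.
Interest = R$468,855.00, so EBIT − I = R$1,082,202.70.
DCL = total CM / (EBIT − I) = R$8,625,157.70 / R$1,082,202.70 = 7.9700.
EPS therefore changes by 7.9700 × (+15.0%) = +119.6%.

+119.6%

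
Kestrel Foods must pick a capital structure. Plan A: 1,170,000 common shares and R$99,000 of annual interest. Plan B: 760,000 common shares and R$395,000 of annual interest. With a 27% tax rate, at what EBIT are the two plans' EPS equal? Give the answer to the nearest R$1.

At indifference, (EBIT − 99,000)(1 − t)/1,170,000 = (EBIT − 395,000)(1 − t)/760,000.
The (1 − t) factor cancels: (EBIT − 99,000) × 760,000 = (EBIT − 395,000) × 1,170,000.
EBIT × (1,170,000 − 760,000) = 395,000 × 1,170,000 − 99,000 × 760,000 = 386,910,000,000, so EBIT = 386,910,000,000 ÷ 410,000 = 943,682.93.

R$943,683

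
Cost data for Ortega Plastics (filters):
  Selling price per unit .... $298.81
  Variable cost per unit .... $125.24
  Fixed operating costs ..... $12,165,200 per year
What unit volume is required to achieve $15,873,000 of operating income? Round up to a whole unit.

161,539 filters

Contribution margin per unit = $298.81 − $125.24 = $173.57.
Required volume = (fixed costs + target profit) ÷ CM = ($12,165,200 + $15,873,000) ÷ $173.57 = 161,538.28, so 161,539 filters.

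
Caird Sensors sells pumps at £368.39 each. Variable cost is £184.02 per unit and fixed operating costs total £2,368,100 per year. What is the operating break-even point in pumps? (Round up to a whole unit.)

12,845 pumps

Each unit contributes £368.39 − £184.02 = £184.37.
Units to break even: £2,368,100 ÷ £184.37 = 12,844.28, rounded up to 12,845.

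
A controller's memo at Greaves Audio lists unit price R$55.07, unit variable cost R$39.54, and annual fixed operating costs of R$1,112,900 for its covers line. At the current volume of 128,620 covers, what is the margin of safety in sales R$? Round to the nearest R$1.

R$3,136,716

Unit CM = price − variable cost = R$55.07 − R$39.54 = R$15.53. Break-even units = R$1,112,900 ÷ R$15.53 = 71,661.30; break-even revenue = 71,661.30 × R$55.07 = R$3,946,387.83.
Current sales = 128,620 × R$55.07 = R$7,083,103.40.
Margin of safety = R$7,083,103.40 − R$3,946,387.83 = R$3,136,716.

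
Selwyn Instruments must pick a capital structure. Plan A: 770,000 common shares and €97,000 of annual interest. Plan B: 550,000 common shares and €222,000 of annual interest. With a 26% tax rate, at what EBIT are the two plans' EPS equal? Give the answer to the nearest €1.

At indifference, (EBIT − 97,000)(1 − t)/770,000 = (EBIT − 222,000)(1 − t)/550,000.
Cancelling (1 − t) and cross-multiplying: 550,000·(EBIT − 97,000) = 770,000·(EBIT − 222,000).
Solving, EBIT = (222,000·770,000 − 97,000·550,000) / (770,000 − 550,000) = 117,590,000,000 / 220,000 = 534,500.00.

€534,500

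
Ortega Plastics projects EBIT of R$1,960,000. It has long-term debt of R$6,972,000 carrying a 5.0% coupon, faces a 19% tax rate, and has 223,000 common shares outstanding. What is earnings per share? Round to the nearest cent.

R$5.85

Pre-tax income = R$1,960,000 − R$348,600.00 = R$1,611,400.00.
After tax at 19%: net income = R$1,611,400.00 × 0.81 = R$1,305,234.00.
EPS = R$1,305,234.00 ÷ 223,000 = R$5.85.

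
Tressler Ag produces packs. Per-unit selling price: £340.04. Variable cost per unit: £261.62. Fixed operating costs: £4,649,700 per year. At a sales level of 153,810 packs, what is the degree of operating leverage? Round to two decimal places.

At 153,810 units, contribution = 153,810 × £78.42 = £12,061,780.20.
Operating income = contribution − fixed costs = £12,061,780.20 − £4,649,700 = £7,412,080.20.
DOL = contribution ÷ EBIT = £12,061,780.20 ÷ £7,412,080.20 = 1.6273.

1.63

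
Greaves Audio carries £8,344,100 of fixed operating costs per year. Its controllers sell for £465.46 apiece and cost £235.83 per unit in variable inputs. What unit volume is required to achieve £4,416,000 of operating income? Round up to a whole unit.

55,569 controllers

Each unit contributes £465.46 − £235.83 = £229.63.
Units = (FC + target) / CM = (£8,344,100 + £4,416,000) / £229.63 = 55,568.09, so 55,569 controllers.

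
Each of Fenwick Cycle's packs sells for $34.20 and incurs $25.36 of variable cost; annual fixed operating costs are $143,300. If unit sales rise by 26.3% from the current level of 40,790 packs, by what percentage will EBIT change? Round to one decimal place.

Total contribution margin = 40,790 × $8.84 = $360,583.60.
Operating income = contribution − fixed costs = $360,583.60 − $143,300 = $217,283.60.
Degree of operating leverage = $360,583.60 / $217,283.60 = 1.6595.
%ΔEBIT = DOL × %ΔSales = 1.6595 × +26.3% = +43.6%.

+43.6%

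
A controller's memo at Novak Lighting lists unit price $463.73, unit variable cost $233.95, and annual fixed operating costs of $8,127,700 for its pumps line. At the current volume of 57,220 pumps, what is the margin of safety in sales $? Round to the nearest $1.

Unit CM = price − variable cost = $463.73 − $233.95 = $229.78. Break-even units = $8,127,700 ÷ $229.78 = 35,371.66; break-even revenue = 35,371.66 × $463.73 = $16,402,899.82.
Actual sales revenue = 57,220 × $463.73 = $26,534,630.60.
Margin of safety = $26,534,630.60 − $16,402,899.82 = $10,131,731.

$10,131,731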